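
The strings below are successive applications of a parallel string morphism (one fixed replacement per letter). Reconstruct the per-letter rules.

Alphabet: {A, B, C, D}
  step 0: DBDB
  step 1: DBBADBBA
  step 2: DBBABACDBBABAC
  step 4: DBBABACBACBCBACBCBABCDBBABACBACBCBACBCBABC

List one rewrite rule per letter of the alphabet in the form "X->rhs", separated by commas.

  step 1 ⇒ step 2: DBBADBBA ⇒ DB·BA·BA·C·DB·BA·BA·C
    A ↦ C
    B ↦ BA
    D ↦ DB
    C ↦ BC  (constrained at step 2)

A->C, B->BA, C->BC, D->DB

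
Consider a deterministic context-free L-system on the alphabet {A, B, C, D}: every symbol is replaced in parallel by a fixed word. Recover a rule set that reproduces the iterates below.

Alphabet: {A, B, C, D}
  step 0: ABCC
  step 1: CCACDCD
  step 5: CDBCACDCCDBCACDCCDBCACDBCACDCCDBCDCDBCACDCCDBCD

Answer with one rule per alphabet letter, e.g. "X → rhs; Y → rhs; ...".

A->C, B->CA, C->CD, D->B

  step 0 ⇒ step 1: ABCC ⇒ C·CA·CD·CD
    A ↦ C
    B ↦ CA
    C ↦ CD
    D ↦ B  (constrained at step 1)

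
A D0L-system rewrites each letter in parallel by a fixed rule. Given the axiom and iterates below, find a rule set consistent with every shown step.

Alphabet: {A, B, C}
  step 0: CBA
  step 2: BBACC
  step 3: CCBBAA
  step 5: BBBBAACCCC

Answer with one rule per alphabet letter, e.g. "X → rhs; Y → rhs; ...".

A->BB, B->C, C->A

  step 2 ⇒ step 3: BBACC ⇒ C·C·BB·A·A
    A ↦ BB
    B ↦ C
    C ↦ A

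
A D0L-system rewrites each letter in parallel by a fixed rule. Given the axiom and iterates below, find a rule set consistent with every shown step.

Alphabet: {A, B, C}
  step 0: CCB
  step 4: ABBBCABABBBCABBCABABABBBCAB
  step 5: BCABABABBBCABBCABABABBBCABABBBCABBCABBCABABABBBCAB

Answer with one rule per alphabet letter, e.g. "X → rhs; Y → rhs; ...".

A->BC, B->AB, C->B

  step 4 ⇒ step 5: ABBBCABABBBCABBCABABABBBCAB ⇒ BC·AB·AB·AB·B·BC·AB·BC·AB·AB·AB·B·BC·AB·AB·B·BC·AB·BC·AB·BC·AB·AB·AB·B·BC·AB
    A ↦ BC
    B ↦ AB
    C ↦ B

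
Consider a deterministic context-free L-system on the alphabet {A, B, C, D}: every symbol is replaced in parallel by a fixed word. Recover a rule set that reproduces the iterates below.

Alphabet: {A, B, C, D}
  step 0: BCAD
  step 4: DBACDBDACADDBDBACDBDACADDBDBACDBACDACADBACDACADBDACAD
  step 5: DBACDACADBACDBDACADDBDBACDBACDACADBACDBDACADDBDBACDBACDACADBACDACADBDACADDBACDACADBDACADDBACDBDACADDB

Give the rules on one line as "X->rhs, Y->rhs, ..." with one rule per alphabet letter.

A->D, B->AC, C->ACA, D->DB

  step 4 ⇒ step 5: DBACDBDACADDBDBACDBDACADDBDBACDBACDACADBACDACADBDACAD ⇒ DB·AC·D·ACA·DB·AC·DB·D·ACA·D·DB·DB·AC·DB·AC·D·ACA·DB·AC·DB·D·ACA·D·DB·DB·AC·DB·AC·D·ACA·DB·AC·D·ACA·DB·D·ACA·D·DB·AC·D·ACA·DB·D·ACA·D·DB·AC·DB·D·ACA·D·DB
    A ↦ D
    B ↦ AC
    C ↦ ACA
    D ↦ DB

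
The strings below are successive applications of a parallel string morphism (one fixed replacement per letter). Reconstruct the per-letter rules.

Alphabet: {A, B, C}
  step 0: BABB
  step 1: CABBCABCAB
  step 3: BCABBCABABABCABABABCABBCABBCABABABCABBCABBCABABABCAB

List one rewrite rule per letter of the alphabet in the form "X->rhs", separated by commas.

  step 0 ⇒ step 1: BABB ⇒ CAB·B·CAB·CAB
    A ↦ B
    B ↦ CAB
    C ↦ ABA  (constrained at step 1)

A->B, B->CAB, C->ABA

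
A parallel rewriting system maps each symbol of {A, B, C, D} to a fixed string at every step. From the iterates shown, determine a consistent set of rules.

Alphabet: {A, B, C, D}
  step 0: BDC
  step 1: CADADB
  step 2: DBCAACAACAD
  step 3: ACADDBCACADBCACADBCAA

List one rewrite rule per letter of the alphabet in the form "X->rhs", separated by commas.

A->CA, B->CAD, C->DB, D->A

  step 2 ⇒ step 3: DBCAACAACAD ⇒ A·CAD·DB·CA·CA·DB·CA·CA·DB·CA·A
    A ↦ CA
    B ↦ CAD
    C ↦ DB
    D ↦ A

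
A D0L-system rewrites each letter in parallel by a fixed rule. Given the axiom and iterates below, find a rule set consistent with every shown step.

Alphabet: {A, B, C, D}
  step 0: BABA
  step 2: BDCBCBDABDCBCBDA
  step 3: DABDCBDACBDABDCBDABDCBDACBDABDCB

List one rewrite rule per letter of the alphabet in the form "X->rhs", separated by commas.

  step 2 ⇒ step 3: BDCBCBDABDCBCBDA ⇒ DA·BD·CB·DA·CB·DA·BD·CB·DA·BD·CB·DA·CB·DA·BD·CB
    A ↦ CB
    B ↦ DA
    C ↦ CB
    D ↦ BD

A->CB, B->DA, C->CB, D->BD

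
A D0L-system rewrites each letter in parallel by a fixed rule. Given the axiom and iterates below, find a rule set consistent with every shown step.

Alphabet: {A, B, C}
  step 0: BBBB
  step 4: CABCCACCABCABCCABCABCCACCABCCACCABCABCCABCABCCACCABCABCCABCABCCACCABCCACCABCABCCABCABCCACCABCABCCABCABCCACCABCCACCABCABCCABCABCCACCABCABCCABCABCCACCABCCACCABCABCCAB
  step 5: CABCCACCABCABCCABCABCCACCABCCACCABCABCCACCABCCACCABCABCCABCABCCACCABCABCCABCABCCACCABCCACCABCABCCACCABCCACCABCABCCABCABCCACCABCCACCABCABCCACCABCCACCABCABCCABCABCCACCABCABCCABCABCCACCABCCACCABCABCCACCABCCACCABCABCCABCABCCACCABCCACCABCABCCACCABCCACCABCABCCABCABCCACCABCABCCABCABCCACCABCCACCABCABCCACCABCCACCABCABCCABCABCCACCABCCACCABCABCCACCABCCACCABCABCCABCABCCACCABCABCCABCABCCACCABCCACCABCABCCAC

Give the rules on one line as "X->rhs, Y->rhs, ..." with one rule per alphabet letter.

  step 4 ⇒ step 5: CABCCACCABCABCCABCABCCACCABCCACCABCABCCABCABCCACCABCABCCABCABCCACCABCCACCABCABCCABCABCCACCABCABCCABCABCCACCABCCACCABCABCCABCABCCACCABCABCCABCABCCACCABCCACCABCABCCAB ⇒ CAB·C·CAC·CAB·CAB·C·CAB·CAB·C·CAC·CAB·C·CAC·CAB·CAB·C·CAC·CAB·C·CAC·CAB·CAB·C·CAB·CAB·C·CAC·CAB·CAB·C·CAB·CAB·C·CAC·CAB·C·CAC·CAB·CAB·C·CAC·CAB·C·CAC·CAB·CAB·C·CAB·CAB·C·CAC·CAB·C·CAC·CAB·CAB·C·CAC·CAB·C·CAC·CAB·CAB·C·CAB·CAB·C·CAC·CAB·CAB·C·CAB·CAB·C·CAC·CAB·C·CAC·CAB·CAB·C·CAC·CAB·C·CAC·CAB·CAB·C·CAB·CAB·C·CAC·CAB·C·CAC·CAB·CAB·C·CAC·CAB·C·CAC·CAB·CAB·C·CAB·CAB·C·CAC·CAB·CAB·C·CAB·CAB·C·CAC·CAB·C·CAC·CAB·CAB·C·CAC·CAB·C·CAC·CAB·CAB·C·CAB·CAB·C·CAC·CAB·C·CAC·CAB·CAB·C·CAC·CAB·C·CAC·CAB·CAB·C·CAB·CAB·C·CAC·CAB·CAB·C·CAB·CAB·C·CAC·CAB·C·CAC·CAB·CAB·C·CAC
    A ↦ C
    B ↦ CAC
    C ↦ CAB

A->C, B->CAC, C->CAB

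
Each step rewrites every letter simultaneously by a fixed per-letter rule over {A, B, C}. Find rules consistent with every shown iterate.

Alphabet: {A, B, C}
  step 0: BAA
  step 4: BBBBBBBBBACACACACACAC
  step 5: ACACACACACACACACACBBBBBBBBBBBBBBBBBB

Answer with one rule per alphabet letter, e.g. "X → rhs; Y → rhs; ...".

A->B, B->AC, C->BB

  step 4 ⇒ step 5: BBBBBBBBBACACACACACAC ⇒ AC·AC·AC·AC·AC·AC·AC·AC·AC·B·BB·B·BB·B·BB·B·BB·B·BB·B·BB
    A ↦ B
    B ↦ AC
    C ↦ BB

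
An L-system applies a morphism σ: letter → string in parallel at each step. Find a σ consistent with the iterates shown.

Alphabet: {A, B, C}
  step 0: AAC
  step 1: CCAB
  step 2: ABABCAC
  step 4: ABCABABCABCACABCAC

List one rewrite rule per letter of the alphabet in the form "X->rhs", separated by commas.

  step 1 ⇒ step 2: CCAB ⇒ AB·AB·C·AC
    A ↦ C
    B ↦ AC
    C ↦ AB

A->C, B->AC, C->AB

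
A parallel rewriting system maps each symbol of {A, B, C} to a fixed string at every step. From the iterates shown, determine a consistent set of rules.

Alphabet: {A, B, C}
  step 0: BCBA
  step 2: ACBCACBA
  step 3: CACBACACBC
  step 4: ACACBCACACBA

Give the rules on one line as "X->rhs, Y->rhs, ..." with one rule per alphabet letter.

A->C, B->CB, C->A

  step 3 ⇒ step 4: CACBACACBC ⇒ A·C·A·CB·C·A·C·A·CB·A
    A ↦ C
    B ↦ CB
    C ↦ A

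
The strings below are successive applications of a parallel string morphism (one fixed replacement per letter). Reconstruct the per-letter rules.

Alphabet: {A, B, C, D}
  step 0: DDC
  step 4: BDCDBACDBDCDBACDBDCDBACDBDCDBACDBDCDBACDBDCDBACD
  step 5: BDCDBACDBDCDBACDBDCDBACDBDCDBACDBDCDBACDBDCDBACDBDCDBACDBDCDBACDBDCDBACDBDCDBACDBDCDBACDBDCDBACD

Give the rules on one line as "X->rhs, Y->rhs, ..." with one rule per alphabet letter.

  step 4 ⇒ step 5: BDCDBACDBDCDBACDBDCDBACDBDCDBACDBDCDBACDBDCDBACD ⇒ BD·CD·BA·CD·BD·CD·BA·CD·BD·CD·BA·CD·BD·CD·BA·CD·BD·CD·BA·CD·BD·CD·BA·CD·BD·CD·BA·CD·BD·CD·BA·CD·BD·CD·BA·CD·BD·CD·BA·CD·BD·CD·BA·CD·BD·CD·BA·CD
    A ↦ CD
    B ↦ BD
    C ↦ BA
    D ↦ CD

A->CD, B->BD, C->BA, D->CD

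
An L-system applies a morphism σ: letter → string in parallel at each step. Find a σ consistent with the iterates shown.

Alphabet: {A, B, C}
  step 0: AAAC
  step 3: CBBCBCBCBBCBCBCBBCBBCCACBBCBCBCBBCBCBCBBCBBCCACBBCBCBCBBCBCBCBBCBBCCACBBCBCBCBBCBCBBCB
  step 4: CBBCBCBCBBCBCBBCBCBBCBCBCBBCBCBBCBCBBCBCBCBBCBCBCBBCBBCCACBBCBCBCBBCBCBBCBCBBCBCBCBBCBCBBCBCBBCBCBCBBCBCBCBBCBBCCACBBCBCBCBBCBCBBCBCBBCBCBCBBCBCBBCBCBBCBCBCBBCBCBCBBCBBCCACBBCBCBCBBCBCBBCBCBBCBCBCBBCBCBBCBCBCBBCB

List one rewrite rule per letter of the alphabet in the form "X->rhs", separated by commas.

A->CCA, B->CB, C->CBB

  step 3 ⇒ step 4: CBBCBCBCBBCBCBCBBCBBCCACBBCBCBCBBCBCBCBBCBBCCACBBCBCBCBBCBCBCBBCBBCCACBBCBCBCBBCBCBBCB ⇒ CBB·CB·CB·CBB·CB·CBB·CB·CBB·CB·CB·CBB·CB·CBB·CB·CBB·CB·CB·CBB·CB·CB·CBB·CBB·CCA·CBB·CB·CB·CBB·CB·CBB·CB·CBB·CB·CB·CBB·CB·CBB·CB·CBB·CB·CB·CBB·CB·CB·CBB·CBB·CCA·CBB·CB·CB·CBB·CB·CBB·CB·CBB·CB·CB·CBB·CB·CBB·CB·CBB·CB·CB·CBB·CB·CB·CBB·CBB·CCA·CBB·CB·CB·CBB·CB·CBB·CB·CBB·CB·CB·CBB·CB·CBB·CB·CB·CBB·CB
    A ↦ CCA
    B ↦ CB
    C ↦ CBB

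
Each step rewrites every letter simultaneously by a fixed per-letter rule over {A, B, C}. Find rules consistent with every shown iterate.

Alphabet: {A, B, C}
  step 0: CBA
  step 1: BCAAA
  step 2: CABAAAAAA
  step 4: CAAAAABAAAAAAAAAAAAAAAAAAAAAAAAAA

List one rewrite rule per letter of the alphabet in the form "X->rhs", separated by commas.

  step 1 ⇒ step 2: BCAAA ⇒ CA·B·AA·AA·AA
    A ↦ AA
    B ↦ CA
    C ↦ B

A->AA, B->CA, C->B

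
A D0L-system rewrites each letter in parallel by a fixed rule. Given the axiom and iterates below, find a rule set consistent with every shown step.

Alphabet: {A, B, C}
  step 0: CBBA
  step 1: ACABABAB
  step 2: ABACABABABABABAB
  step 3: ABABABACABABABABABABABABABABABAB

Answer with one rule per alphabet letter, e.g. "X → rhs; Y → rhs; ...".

A->AB, B->AB, C->AC

  step 2 ⇒ step 3: ABACABABABABABAB ⇒ AB·AB·AB·AC·AB·AB·AB·AB·AB·AB·AB·AB·AB·AB·AB·AB
    A ↦ AB
    B ↦ AB
    C ↦ AC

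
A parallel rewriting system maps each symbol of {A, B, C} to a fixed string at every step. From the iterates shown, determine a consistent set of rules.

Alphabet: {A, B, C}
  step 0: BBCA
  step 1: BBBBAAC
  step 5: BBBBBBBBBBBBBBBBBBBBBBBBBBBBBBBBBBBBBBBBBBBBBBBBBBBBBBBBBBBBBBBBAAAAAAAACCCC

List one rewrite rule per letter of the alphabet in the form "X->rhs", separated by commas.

  step 0 ⇒ step 1: BBCA ⇒ BB·BB·AA·C
    A ↦ C
    B ↦ BB
    C ↦ AA

A->C, B->BB, C->AA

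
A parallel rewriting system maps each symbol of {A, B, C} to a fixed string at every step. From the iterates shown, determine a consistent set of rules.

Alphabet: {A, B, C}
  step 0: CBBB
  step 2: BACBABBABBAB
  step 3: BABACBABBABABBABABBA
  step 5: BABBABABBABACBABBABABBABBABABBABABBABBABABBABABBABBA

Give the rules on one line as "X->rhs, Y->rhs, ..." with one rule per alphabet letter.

  step 2 ⇒ step 3: BACBABBABBAB ⇒ BA·B·AC·BA·B·BA·BA·B·BA·BA·B·BA
    A ↦ B
    B ↦ BA
    C ↦ AC

A->B, B->BA, C->AC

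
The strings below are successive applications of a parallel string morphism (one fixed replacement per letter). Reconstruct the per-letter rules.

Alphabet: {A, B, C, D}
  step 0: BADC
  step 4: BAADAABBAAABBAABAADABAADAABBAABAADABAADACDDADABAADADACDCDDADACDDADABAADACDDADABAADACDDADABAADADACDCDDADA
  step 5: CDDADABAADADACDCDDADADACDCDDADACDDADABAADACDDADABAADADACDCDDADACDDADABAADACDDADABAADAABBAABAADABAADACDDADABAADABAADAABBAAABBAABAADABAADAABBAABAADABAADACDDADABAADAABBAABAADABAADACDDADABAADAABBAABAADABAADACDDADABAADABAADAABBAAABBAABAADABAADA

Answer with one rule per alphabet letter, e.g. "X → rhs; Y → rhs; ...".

  step 4 ⇒ step 5: BAADAABBAAABBAABAADABAADAABBAABAADABAADACDDADABAADADACDCDDADACDDADABAADACDDADABAADACDDADABAADADACDCDDADA ⇒ CD·DA·DA·BAA·DA·DA·CD·CD·DA·DA·DA·CD·CD·DA·DA·CD·DA·DA·BAA·DA·CD·DA·DA·BAA·DA·DA·CD·CD·DA·DA·CD·DA·DA·BAA·DA·CD·DA·DA·BAA·DA·AB·BAA·BAA·DA·BAA·DA·CD·DA·DA·BAA·DA·BAA·DA·AB·BAA·AB·BAA·BAA·DA·BAA·DA·AB·BAA·BAA·DA·BAA·DA·CD·DA·DA·BAA·DA·AB·BAA·BAA·DA·BAA·DA·CD·DA·DA·BAA·DA·AB·BAA·BAA·DA·BAA·DA·CD·DA·DA·BAA·DA·BAA·DA·AB·BAA·AB·BAA·BAA·DA·BAA·DA
    A ↦ DA
    B ↦ CD
    C ↦ AB
    D ↦ BAA

A->DA, B->CD, C->AB, D->BAA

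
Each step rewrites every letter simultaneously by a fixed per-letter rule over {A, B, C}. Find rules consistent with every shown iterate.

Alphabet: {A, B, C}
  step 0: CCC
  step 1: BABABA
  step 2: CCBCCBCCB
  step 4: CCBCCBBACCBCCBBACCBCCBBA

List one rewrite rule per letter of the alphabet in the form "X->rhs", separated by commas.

  step 1 ⇒ step 2: BABABA ⇒ C·CB·C·CB·C·CB
    A ↦ CB
    B ↦ C
  step 0 ⇒ step 1: CCC ⇒ BA·BA·BA
    C ↦ BA

A->CB, B->C, C->BA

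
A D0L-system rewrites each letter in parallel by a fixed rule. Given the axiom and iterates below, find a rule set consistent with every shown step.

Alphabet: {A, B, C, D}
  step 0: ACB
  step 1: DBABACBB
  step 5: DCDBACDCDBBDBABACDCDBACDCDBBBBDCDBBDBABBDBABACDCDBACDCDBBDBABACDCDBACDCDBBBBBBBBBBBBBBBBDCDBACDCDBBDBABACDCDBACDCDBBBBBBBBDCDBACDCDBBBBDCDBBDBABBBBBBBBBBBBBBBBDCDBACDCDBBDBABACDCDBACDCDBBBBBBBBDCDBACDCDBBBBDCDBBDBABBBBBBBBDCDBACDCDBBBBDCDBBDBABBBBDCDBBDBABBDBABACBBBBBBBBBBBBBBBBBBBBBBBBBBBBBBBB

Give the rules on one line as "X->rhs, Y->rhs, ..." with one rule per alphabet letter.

  step 0 ⇒ step 1: ACB ⇒ DBA·BAC·BB
    A ↦ DBA
    B ↦ BB
    C ↦ BAC
    D ↦ DCD  (constrained at step 1)

A->DBA, B->BB, C->BAC, D->DCD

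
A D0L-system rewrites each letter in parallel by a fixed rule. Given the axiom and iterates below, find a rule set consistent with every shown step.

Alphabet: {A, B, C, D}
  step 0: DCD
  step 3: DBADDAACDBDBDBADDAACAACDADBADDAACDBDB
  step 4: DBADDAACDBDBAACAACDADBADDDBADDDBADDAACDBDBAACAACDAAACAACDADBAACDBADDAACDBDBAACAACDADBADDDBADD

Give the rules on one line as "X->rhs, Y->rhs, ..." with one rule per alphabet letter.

  step 3 ⇒ step 4: DBADDAACDBDBDBADDAACAACDADBADDAACDBDB ⇒ DB·ADD·AAC·DB·DB·AAC·AAC·DA·DB·ADD·DB·ADD·DB·ADD·AAC·DB·DB·AAC·AAC·DA·AAC·AAC·DA·DB·AAC·DB·ADD·AAC·DB·DB·AAC·AAC·DA·DB·ADD·DB·ADD
    A ↦ AAC
    B ↦ ADD
    C ↦ DA
    D ↦ DB

A->AAC, B->ADD, C->DA, D->DB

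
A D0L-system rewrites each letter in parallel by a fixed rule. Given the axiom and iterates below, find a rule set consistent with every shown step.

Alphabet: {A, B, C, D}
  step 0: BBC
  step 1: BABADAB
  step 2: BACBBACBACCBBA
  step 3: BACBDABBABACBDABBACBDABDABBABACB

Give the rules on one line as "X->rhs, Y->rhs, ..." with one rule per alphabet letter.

  step 2 ⇒ step 3: BACBBACBACCBBA ⇒ BA·CB·DAB·BA·BA·CB·DAB·BA·CB·DAB·DAB·BA·BA·CB
    A ↦ CB
    B ↦ BA
    C ↦ DAB
  step 1 ⇒ step 2: BABADAB ⇒ BA·CB·BA·CB·AC·CB·BA
    D ↦ AC

A->CB, B->BA, C->DAB, D->AC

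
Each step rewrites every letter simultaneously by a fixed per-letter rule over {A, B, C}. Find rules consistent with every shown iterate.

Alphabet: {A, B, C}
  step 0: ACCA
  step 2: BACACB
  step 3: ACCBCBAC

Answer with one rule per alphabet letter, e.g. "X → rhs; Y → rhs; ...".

  step 2 ⇒ step 3: BACACB ⇒ AC·C·B·C·B·AC
    A ↦ C
    B ↦ AC
    C ↦ B

A->C, B->AC, C->B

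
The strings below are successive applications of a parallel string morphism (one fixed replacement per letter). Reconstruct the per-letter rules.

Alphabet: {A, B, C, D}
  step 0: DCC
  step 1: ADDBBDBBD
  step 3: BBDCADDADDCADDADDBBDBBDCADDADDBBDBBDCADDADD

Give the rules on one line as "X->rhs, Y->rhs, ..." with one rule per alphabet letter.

  step 0 ⇒ step 1: DCC ⇒ ADD·BBD·BBD
    C ↦ BBD
    D ↦ ADD
    A ↦ C  (constrained at step 1)
    B ↦ C  (constrained at step 1)

A->C, B->C, C->BBD, D->ADD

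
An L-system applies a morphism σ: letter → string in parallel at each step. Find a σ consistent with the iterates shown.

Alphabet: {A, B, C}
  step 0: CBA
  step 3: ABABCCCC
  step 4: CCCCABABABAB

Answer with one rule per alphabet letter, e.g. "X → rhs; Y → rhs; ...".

  step 3 ⇒ step 4: ABABCCCC ⇒ C·C·C·C·AB·AB·AB·AB
    A ↦ C
    B ↦ C
    C ↦ AB

A->C, B->C, C->AB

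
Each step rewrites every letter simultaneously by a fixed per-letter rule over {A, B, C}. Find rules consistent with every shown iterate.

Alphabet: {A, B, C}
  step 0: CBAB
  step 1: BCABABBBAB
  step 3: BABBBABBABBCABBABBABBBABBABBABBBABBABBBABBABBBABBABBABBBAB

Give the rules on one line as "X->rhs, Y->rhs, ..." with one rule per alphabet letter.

A->B, B->BAB, C->BCA

  step 0 ⇒ step 1: CBAB ⇒ BCA·BAB·B·BAB
    A ↦ B
    B ↦ BAB
    C ↦ BCA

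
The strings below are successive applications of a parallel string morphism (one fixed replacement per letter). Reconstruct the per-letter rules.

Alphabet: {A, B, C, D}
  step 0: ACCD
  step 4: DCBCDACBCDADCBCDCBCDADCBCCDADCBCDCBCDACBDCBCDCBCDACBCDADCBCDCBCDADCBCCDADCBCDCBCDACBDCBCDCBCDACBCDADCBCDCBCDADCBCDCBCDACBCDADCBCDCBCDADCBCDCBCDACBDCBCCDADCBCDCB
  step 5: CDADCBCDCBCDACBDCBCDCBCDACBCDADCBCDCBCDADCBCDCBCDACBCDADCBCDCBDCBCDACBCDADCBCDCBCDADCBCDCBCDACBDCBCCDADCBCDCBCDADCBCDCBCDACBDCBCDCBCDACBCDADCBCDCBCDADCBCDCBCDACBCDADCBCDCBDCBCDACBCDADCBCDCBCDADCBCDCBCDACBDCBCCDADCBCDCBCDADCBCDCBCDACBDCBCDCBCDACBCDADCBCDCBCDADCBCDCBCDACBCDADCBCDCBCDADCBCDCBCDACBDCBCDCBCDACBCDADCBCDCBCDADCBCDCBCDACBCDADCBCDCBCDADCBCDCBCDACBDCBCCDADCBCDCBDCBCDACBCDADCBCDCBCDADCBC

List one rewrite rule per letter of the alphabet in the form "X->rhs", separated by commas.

A->CB, B->C, C->DCB, D->CDA

  step 4 ⇒ step 5: DCBCDACBCDADCBCDCBCDADCBCCDADCBCDCBCDACBDCBCDCBCDACBCDADCBCDCBCDADCBCCDADCBCDCBCDACBDCBCDCBCDACBCDADCBCDCBCDADCBCDCBCDACBCDADCBCDCBCDADCBCDCBCDACBDCBCCDADCBCDCB ⇒ CDA·DCB·C·DCB·CDA·CB·DCB·C·DCB·CDA·CB·CDA·DCB·C·DCB·CDA·DCB·C·DCB·CDA·CB·CDA·DCB·C·DCB·DCB·CDA·CB·CDA·DCB·C·DCB·CDA·DCB·C·DCB·CDA·CB·DCB·C·CDA·DCB·C·DCB·CDA·DCB·C·DCB·CDA·CB·DCB·C·DCB·CDA·CB·CDA·DCB·C·DCB·CDA·DCB·C·DCB·CDA·CB·CDA·DCB·C·DCB·DCB·CDA·CB·CDA·DCB·C·DCB·CDA·DCB·C·DCB·CDA·CB·DCB·C·CDA·DCB·C·DCB·CDA·DCB·C·DCB·CDA·CB·DCB·C·DCB·CDA·CB·CDA·DCB·C·DCB·CDA·DCB·C·DCB·CDA·CB·CDA·DCB·C·DCB·CDA·DCB·C·DCB·CDA·CB·DCB·C·DCB·CDA·CB·CDA·DCB·C·DCB·CDA·DCB·C·DCB·CDA·CB·CDA·DCB·C·DCB·CDA·DCB·C·DCB·CDA·CB·DCB·C·CDA·DCB·C·DCB·DCB·CDA·CB·CDA·DCB·C·DCB·CDA·DCB·C
    A ↦ CB
    B ↦ C
    C ↦ DCB
    D ↦ CDA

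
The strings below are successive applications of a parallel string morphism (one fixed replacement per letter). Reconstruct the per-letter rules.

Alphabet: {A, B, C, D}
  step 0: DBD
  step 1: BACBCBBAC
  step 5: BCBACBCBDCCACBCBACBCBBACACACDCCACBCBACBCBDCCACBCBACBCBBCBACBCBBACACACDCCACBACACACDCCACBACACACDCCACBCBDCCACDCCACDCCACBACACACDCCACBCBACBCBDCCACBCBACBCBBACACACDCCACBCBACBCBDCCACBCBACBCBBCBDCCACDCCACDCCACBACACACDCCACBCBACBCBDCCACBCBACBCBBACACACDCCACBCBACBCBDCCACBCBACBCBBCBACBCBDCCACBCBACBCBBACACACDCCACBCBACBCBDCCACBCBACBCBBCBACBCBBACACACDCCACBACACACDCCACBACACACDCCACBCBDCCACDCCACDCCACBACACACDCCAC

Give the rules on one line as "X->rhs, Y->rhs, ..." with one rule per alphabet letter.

A->DCC, B->BCB, C->AC, D->BAC

  step 0 ⇒ step 1: DBD ⇒ BAC·BCB·BAC
    B ↦ BCB
    D ↦ BAC
    A ↦ DCC  (constrained at step 1)
    C ↦ AC  (constrained at step 1)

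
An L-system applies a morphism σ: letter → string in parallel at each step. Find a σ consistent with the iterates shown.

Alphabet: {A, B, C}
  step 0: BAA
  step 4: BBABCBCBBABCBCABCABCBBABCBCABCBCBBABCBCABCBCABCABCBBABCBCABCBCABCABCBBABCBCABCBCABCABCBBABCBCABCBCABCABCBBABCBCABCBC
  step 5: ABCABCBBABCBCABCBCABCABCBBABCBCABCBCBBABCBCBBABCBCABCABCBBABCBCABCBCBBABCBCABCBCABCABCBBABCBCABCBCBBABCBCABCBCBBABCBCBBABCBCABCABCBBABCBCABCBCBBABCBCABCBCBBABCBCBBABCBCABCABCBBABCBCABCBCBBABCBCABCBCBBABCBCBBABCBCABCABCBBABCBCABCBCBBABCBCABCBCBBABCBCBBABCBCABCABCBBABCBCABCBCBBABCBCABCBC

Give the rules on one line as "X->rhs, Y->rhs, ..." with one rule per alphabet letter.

A->BB, B->ABC, C->BC

  step 4 ⇒ step 5: BBABCBCBBABCBCABCABCBBABCBCABCBCBBABCBCABCBCABCABCBBABCBCABCBCABCABCBBABCBCABCBCABCABCBBABCBCABCBCABCABCBBABCBCABCBC ⇒ ABC·ABC·BB·ABC·BC·ABC·BC·ABC·ABC·BB·ABC·BC·ABC·BC·BB·ABC·BC·BB·ABC·BC·ABC·ABC·BB·ABC·BC·ABC·BC·BB·ABC·BC·ABC·BC·ABC·ABC·BB·ABC·BC·ABC·BC·BB·ABC·BC·ABC·BC·BB·ABC·BC·BB·ABC·BC·ABC·ABC·BB·ABC·BC·ABC·BC·BB·ABC·BC·ABC·BC·BB·ABC·BC·BB·ABC·BC·ABC·ABC·BB·ABC·BC·ABC·BC·BB·ABC·BC·ABC·BC·BB·ABC·BC·BB·ABC·BC·ABC·ABC·BB·ABC·BC·ABC·BC·BB·ABC·BC·ABC·BC·BB·ABC·BC·BB·ABC·BC·ABC·ABC·BB·ABC·BC·ABC·BC·BB·ABC·BC·ABC·BC
    A ↦ BB
    B ↦ ABC
    C ↦ BC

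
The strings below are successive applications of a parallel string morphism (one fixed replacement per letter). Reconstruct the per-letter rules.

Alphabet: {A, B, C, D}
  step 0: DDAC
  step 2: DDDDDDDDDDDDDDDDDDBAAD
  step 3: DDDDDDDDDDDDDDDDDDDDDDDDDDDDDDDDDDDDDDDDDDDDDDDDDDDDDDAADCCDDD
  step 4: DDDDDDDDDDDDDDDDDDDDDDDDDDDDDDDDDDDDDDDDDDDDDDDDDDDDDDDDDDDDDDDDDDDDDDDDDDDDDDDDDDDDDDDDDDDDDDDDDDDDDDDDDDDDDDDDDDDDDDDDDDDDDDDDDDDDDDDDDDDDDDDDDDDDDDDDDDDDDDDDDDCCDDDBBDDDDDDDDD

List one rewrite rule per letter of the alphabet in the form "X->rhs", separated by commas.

A->C, B->AAD, C->B, D->DDD

  step 3 ⇒ step 4: DDDDDDDDDDDDDDDDDDDDDDDDDDDDDDDDDDDDDDDDDDDDDDDDDDDDDDAADCCDDD ⇒ DDD·DDD·DDD·DDD·DDD·DDD·DDD·DDD·DDD·DDD·DDD·DDD·DDD·DDD·DDD·DDD·DDD·DDD·DDD·DDD·DDD·DDD·DDD·DDD·DDD·DDD·DDD·DDD·DDD·DDD·DDD·DDD·DDD·DDD·DDD·DDD·DDD·DDD·DDD·DDD·DDD·DDD·DDD·DDD·DDD·DDD·DDD·DDD·DDD·DDD·DDD·DDD·DDD·DDD·C·C·DDD·B·B·DDD·DDD·DDD
    A ↦ C
    C ↦ B
    D ↦ DDD
  step 2 ⇒ step 3: DDDDDDDDDDDDDDDDDDBAAD ⇒ DDD·DDD·DDD·DDD·DDD·DDD·DDD·DDD·DDD·DDD·DDD·DDD·DDD·DDD·DDD·DDD·DDD·DDD·AAD·C·C·DDD
    B ↦ AAD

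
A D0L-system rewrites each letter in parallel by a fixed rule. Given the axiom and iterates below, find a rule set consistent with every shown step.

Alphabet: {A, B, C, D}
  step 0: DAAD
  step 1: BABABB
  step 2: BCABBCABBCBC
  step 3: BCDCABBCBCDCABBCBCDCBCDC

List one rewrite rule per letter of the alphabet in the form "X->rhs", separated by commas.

A->AB, B->BC, C->DC, D->B

  step 2 ⇒ step 3: BCABBCABBCBC ⇒ BC·DC·AB·BC·BC·DC·AB·BC·BC·DC·BC·DC
    A ↦ AB
    B ↦ BC
    C ↦ DC
  step 0 ⇒ step 1: DAAD ⇒ B·AB·AB·B
    D ↦ B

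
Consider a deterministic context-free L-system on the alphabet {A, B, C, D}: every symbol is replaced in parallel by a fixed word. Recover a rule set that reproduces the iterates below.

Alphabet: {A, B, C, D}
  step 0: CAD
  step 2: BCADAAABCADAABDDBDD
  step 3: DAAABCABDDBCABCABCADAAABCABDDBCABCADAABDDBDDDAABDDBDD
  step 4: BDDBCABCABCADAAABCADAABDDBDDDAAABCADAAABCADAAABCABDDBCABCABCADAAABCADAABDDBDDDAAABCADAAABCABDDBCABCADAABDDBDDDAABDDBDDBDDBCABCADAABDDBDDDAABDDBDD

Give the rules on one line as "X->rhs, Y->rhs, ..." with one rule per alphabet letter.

  step 3 ⇒ step 4: DAAABCABDDBCABCABCADAAABCABDDBCABCADAABDDBDDDAABDDBDD ⇒ BDD·BCA·BCA·BCA·DAA·A·BCA·DAA·BDD·BDD·DAA·A·BCA·DAA·A·BCA·DAA·A·BCA·BDD·BCA·BCA·BCA·DAA·A·BCA·DAA·BDD·BDD·DAA·A·BCA·DAA·A·BCA·BDD·BCA·BCA·DAA·BDD·BDD·DAA·BDD·BDD·BDD·BCA·BCA·DAA·BDD·BDD·DAA·BDD·BDD
    A ↦ BCA
    B ↦ DAA
    C ↦ A
    D ↦ BDD

A->BCA, B->DAA, C->A, D->BDD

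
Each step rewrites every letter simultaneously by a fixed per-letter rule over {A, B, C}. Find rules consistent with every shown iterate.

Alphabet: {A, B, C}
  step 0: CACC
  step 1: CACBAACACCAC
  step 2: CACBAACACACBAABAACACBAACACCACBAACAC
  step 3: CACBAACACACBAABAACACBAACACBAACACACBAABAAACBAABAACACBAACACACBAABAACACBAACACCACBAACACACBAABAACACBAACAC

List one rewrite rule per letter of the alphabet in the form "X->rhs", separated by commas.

  step 2 ⇒ step 3: CACBAACACACBAABAACACBAACACCACBAACAC ⇒ CAC·BAA·CAC·AC·BAA·BAA·CAC·BAA·CAC·BAA·CAC·AC·BAA·BAA·AC·BAA·BAA·CAC·BAA·CAC·AC·BAA·BAA·CAC·BAA·CAC·CAC·BAA·CAC·AC·BAA·BAA·CAC·BAA·CAC
    A ↦ BAA
    B ↦ AC
    C ↦ CAC

A->BAA, B->AC, C->CAC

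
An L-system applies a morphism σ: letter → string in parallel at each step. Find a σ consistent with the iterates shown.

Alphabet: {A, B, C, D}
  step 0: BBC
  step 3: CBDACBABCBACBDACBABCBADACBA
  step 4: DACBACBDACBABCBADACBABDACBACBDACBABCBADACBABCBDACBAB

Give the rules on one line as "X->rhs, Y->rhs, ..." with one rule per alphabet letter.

  step 3 ⇒ step 4: CBDACBABCBACBDACBABCBADACBA ⇒ DA·CBA·C·B·DA·CBA·B·CBA·DA·CBA·B·DA·CBA·C·B·DA·CBA·B·CBA·DA·CBA·B·C·B·DA·CBA·B
    A ↦ B
    B ↦ CBA
    C ↦ DA
    D ↦ C

A->B, B->CBA, C->DA, D->C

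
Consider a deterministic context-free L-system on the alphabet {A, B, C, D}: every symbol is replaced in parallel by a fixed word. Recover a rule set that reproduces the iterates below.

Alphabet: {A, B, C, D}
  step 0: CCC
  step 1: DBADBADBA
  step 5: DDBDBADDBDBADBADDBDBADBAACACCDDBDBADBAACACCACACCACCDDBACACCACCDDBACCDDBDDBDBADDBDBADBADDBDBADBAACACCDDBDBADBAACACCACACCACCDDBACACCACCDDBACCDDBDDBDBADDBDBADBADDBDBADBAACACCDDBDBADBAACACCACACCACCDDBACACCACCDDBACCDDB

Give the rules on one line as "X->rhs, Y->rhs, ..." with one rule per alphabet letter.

A->DDB, B->C, C->DBA, D->AC

  step 0 ⇒ step 1: CCC ⇒ DBA·DBA·DBA
    C ↦ DBA
    A ↦ DDB  (constrained at step 1)
    B ↦ C  (constrained at step 1)
    D ↦ AC  (constrained at step 1)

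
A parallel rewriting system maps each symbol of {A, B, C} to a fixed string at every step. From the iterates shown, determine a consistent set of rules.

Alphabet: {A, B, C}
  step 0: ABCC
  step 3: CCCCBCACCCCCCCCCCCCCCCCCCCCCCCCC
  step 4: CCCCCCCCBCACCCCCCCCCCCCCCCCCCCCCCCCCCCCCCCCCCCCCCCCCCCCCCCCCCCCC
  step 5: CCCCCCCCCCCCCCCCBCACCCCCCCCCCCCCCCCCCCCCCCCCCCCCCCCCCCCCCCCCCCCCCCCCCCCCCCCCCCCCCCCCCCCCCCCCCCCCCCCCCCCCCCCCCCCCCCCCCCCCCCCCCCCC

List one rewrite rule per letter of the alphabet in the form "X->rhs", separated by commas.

  step 4 ⇒ step 5: CCCCCCCCBCACCCCCCCCCCCCCCCCCCCCCCCCCCCCCCCCCCCCCCCCCCCCCCCCCCCCC ⇒ CC·CC·CC·CC·CC·CC·CC·CC·BCA·CC·C·CC·CC·CC·CC·CC·CC·CC·CC·CC·CC·CC·CC·CC·CC·CC·CC·CC·CC·CC·CC·CC·CC·CC·CC·CC·CC·CC·CC·CC·CC·CC·CC·CC·CC·CC·CC·CC·CC·CC·CC·CC·CC·CC·CC·CC·CC·CC·CC·CC·CC·CC·CC·CC
    A ↦ C
    B ↦ BCA
    C ↦ CC

A->C, B->BCA, C->CC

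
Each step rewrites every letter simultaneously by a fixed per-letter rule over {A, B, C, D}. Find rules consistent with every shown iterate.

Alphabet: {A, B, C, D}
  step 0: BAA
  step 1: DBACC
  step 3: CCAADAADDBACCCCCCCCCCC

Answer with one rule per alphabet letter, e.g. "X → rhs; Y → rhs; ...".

A->C, B->DBA, C->CC, D->AAD

  step 0 ⇒ step 1: BAA ⇒ DBA·C·C
    A ↦ C
    B ↦ DBA
    C ↦ CC  (constrained at step 1)
    D ↦ AAD  (constrained at step 1)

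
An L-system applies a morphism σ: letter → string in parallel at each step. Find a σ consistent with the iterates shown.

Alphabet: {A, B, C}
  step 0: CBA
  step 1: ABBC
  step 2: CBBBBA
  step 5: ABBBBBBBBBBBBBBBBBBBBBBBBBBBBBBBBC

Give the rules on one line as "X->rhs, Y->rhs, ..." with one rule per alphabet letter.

A->C, B->BB, C->A

  step 1 ⇒ step 2: ABBC ⇒ C·BB·BB·A
    A ↦ C
    B ↦ BB
    C ↦ A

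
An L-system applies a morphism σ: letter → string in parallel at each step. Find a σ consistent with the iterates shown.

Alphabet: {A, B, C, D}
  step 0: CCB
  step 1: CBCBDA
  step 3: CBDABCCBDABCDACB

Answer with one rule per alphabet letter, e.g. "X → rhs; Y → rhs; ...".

  step 0 ⇒ step 1: CCB ⇒ CB·CB·DA
    B ↦ DA
    C ↦ CB
    A ↦ C  (constrained at step 1)
    D ↦ B  (constrained at step 1)

A->C, B->DA, C->CB, D->B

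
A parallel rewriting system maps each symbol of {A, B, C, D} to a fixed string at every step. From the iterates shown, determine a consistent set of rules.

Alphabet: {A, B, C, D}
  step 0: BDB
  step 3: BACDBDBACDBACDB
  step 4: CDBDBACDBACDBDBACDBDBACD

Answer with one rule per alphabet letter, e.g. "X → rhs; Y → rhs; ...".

  step 3 ⇒ step 4: BACDBDBACDBACDB ⇒ CD·B·D·BA·CD·BA·CD·B·D·BA·CD·B·D·BA·CD
    A ↦ B
    B ↦ CD
    C ↦ D
    D ↦ BA

A->B, B->CD, C->D, D->BA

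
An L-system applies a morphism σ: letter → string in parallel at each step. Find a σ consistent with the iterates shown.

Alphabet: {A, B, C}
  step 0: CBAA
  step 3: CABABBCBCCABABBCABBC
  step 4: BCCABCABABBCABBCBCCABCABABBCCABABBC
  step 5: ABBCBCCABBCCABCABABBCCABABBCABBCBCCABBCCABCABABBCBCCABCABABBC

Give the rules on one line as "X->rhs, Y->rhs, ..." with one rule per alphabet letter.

A->C, B->AB, C->BC

  step 4 ⇒ step 5: BCCABCABABBCABBCBCCABCABABBCCABABBC ⇒ AB·BC·BC·C·AB·BC·C·AB·C·AB·AB·BC·C·AB·AB·BC·AB·BC·BC·C·AB·BC·C·AB·C·AB·AB·BC·BC·C·AB·C·AB·AB·BC
    A ↦ C
    B ↦ AB
    C ↦ BC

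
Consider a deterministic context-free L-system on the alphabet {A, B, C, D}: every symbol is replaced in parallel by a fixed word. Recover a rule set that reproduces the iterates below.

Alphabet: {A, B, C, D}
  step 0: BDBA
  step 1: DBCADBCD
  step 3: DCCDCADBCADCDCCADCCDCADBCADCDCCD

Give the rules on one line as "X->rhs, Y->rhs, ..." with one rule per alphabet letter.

A->CD, B->DB, C->DC, D->CA

  step 0 ⇒ step 1: BDBA ⇒ DB·CA·DB·CD
    A ↦ CD
    B ↦ DB
    D ↦ CA
    C ↦ DC  (constrained at step 1)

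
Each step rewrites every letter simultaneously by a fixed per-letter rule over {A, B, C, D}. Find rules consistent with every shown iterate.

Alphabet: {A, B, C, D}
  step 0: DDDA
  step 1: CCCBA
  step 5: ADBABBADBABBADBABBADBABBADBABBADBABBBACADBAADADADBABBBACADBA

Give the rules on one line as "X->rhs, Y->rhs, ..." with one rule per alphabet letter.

A->BA, B->AD, C->BB, D->C

  step 0 ⇒ step 1: DDDA ⇒ C·C·C·BA
    A ↦ BA
    D ↦ C
    B ↦ AD  (constrained at step 1)
    C ↦ BB  (constrained at step 1)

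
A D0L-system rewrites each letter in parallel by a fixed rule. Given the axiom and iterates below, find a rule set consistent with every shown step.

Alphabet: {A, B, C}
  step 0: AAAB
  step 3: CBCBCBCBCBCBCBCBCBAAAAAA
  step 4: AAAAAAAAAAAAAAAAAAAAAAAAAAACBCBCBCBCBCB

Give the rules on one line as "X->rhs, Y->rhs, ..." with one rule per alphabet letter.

  step 3 ⇒ step 4: CBCBCBCBCBCBCBCBCBAAAAAA ⇒ A·AA·A·AA·A·AA·A·AA·A·AA·A·AA·A·AA·A·AA·A·AA·CB·CB·CB·CB·CB·CB
    A ↦ CB
    B ↦ AA
    C ↦ A

A->CB, B->AA, C->A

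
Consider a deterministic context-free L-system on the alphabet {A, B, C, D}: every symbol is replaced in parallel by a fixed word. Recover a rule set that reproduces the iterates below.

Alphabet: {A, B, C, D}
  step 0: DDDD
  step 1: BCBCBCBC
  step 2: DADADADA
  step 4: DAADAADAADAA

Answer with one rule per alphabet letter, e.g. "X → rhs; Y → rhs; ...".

A->C, B->D, C->A, D->BC

  step 1 ⇒ step 2: BCBCBCBC ⇒ D·A·D·A·D·A·D·A
    B ↦ D
    C ↦ A
    A ↦ C  (constrained at step 2)
  step 0 ⇒ step 1: DDDD ⇒ BC·BC·BC·BC
    D ↦ BC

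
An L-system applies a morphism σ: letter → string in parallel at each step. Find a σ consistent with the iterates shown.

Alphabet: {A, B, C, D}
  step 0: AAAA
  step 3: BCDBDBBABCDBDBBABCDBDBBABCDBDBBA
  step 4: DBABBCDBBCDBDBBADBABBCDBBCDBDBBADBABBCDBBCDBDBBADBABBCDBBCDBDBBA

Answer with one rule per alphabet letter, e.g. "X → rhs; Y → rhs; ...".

A->BA, B->DB, C->AB, D->BC

  step 3 ⇒ step 4: BCDBDBBABCDBDBBABCDBDBBABCDBDBBA ⇒ DB·AB·BC·DB·BC·DB·DB·BA·DB·AB·BC·DB·BC·DB·DB·BA·DB·AB·BC·DB·BC·DB·DB·BA·DB·AB·BC·DB·BC·DB·DB·BA
    A ↦ BA
    B ↦ DB
    C ↦ AB
    D ↦ BC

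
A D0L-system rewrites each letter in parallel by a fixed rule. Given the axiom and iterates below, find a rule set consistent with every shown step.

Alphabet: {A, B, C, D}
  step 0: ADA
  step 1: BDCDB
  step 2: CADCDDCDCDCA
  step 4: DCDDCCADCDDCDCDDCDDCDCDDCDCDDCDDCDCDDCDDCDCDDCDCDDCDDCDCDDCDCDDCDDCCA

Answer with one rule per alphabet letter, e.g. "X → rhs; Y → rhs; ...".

A->B, B->CA, C->DC, D->DCD

  step 1 ⇒ step 2: BDCDB ⇒ CA·DCD·DC·DCD·CA
    B ↦ CA
    C ↦ DC
    D ↦ DCD
  step 0 ⇒ step 1: ADA ⇒ B·DCD·B
    A ↦ B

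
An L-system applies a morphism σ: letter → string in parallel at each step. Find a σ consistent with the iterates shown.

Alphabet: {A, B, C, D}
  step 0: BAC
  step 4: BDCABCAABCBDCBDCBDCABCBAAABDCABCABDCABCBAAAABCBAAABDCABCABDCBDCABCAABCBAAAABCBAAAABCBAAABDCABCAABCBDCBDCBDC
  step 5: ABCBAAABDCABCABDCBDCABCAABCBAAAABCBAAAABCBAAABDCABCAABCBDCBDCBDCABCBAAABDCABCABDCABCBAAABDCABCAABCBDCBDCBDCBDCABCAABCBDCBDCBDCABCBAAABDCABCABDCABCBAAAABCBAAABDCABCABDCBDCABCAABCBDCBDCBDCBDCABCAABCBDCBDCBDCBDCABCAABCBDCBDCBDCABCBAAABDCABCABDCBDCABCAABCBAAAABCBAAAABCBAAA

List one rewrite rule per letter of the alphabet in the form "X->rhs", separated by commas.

A->BDC, B->ABC, C->A, D->BAA

  step 4 ⇒ step 5: BDCABCAABCBDCBDCBDCABCBAAABDCABCABDCABCBAAAABCBAAABDCABCABDCBDCABCAABCBAAAABCBAAAABCBAAABDCABCAABCBDCBDCBDC ⇒ ABC·BAA·A·BDC·ABC·A·BDC·BDC·ABC·A·ABC·BAA·A·ABC·BAA·A·ABC·BAA·A·BDC·ABC·A·ABC·BDC·BDC·BDC·ABC·BAA·A·BDC·ABC·A·BDC·ABC·BAA·A·BDC·ABC·A·ABC·BDC·BDC·BDC·BDC·ABC·A·ABC·BDC·BDC·BDC·ABC·BAA·A·BDC·ABC·A·BDC·ABC·BAA·A·ABC·BAA·A·BDC·ABC·A·BDC·BDC·ABC·A·ABC·BDC·BDC·BDC·BDC·ABC·A·ABC·BDC·BDC·BDC·BDC·ABC·A·ABC·BDC·BDC·BDC·ABC·BAA·A·BDC·ABC·A·BDC·BDC·ABC·A·ABC·BAA·A·ABC·BAA·A·ABC·BAA·A
    A ↦ BDC
    B ↦ ABC
    C ↦ A
    D ↦ BAA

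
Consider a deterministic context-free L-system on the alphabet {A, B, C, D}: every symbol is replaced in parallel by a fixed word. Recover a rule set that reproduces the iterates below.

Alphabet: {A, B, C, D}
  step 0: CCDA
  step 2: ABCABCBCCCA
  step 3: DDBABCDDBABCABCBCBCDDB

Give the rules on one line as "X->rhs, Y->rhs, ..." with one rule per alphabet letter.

A->DDB, B->A, C->BC, D->C

  step 2 ⇒ step 3: ABCABCBCCCA ⇒ DDB·A·BC·DDB·A·BC·A·BC·BC·BC·DDB
    A ↦ DDB
    B ↦ A
    C ↦ BC
    D ↦ C  (constrained at step 0)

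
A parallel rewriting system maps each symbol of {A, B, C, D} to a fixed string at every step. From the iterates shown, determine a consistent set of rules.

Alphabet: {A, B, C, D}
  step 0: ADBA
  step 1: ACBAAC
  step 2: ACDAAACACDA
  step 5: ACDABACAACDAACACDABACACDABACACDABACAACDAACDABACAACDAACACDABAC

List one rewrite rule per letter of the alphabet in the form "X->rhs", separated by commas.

  step 1 ⇒ step 2: ACBAAC ⇒ AC·DA·A·AC·AC·DA
    A ↦ AC
    B ↦ A
    C ↦ DA
  step 0 ⇒ step 1: ADBA ⇒ AC·B·A·AC
    D ↦ B

A->AC, B->A, C->DA, D->B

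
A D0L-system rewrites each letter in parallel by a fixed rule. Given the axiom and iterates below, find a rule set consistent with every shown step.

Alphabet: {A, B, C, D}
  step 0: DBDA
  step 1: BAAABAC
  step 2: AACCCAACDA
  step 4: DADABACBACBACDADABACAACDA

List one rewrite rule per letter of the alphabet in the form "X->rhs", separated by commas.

A->C, B->AA, C->DA, D->BA

  step 1 ⇒ step 2: BAAABAC ⇒ AA·C·C·C·AA·C·DA
    A ↦ C
    B ↦ AA
    C ↦ DA
  step 0 ⇒ step 1: DBDA ⇒ BA·AA·BA·C
    D ↦ BA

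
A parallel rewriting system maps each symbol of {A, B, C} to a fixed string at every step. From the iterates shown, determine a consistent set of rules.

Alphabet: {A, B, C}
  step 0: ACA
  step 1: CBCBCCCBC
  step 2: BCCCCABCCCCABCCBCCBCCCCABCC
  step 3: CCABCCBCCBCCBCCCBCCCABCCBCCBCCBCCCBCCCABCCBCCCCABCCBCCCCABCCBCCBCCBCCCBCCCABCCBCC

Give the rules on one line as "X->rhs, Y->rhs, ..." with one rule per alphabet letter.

A->CBC, B->CCA, C->BCC

  step 2 ⇒ step 3: BCCCCABCCCCABCCBCCBCCCCABCC ⇒ CCA·BCC·BCC·BCC·BCC·CBC·CCA·BCC·BCC·BCC·BCC·CBC·CCA·BCC·BCC·CCA·BCC·BCC·CCA·BCC·BCC·BCC·BCC·CBC·CCA·BCC·BCC
    A ↦ CBC
    B ↦ CCA
    C ↦ BCC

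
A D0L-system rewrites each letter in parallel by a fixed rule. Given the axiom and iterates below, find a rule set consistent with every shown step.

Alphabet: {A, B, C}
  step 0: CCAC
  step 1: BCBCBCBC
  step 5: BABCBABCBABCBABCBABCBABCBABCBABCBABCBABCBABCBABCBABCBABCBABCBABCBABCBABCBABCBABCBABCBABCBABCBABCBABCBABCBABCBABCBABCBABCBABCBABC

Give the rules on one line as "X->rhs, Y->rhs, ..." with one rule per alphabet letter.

A->BC, B->BA, C->BC

  step 0 ⇒ step 1: CCAC ⇒ BC·BC·BC·BC
    A ↦ BC
    C ↦ BC
    B ↦ BA  (constrained at step 1)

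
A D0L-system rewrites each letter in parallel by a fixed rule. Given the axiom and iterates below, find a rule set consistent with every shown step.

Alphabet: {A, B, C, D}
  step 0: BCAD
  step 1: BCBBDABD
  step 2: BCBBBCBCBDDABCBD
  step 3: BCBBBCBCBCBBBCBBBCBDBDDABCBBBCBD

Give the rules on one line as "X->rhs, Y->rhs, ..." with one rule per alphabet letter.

  step 2 ⇒ step 3: BCBBBCBCBDDABCBD ⇒ BC·BB·BC·BC·BC·BB·BC·BB·BC·BD·BD·DA·BC·BB·BC·BD
    A ↦ DA
    B ↦ BC
    C ↦ BB
    D ↦ BD

A->DA, B->BC, C->BB, D->BD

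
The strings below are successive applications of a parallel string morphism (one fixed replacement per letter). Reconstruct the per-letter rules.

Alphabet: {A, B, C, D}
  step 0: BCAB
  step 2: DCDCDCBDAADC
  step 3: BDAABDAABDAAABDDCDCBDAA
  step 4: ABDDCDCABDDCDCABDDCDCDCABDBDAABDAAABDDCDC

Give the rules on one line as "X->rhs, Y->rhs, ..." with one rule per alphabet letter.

  step 3 ⇒ step 4: BDAABDAABDAAABDDCDCBDAA ⇒ A·BD·DC·DC·A·BD·DC·DC·A·BD·DC·DC·DC·A·BD·BD·AA·BD·AA·A·BD·DC·DC
    A ↦ DC
    B ↦ A
    C ↦ AA
    D ↦ BD

A->DC, B->A, C->AA, D->BD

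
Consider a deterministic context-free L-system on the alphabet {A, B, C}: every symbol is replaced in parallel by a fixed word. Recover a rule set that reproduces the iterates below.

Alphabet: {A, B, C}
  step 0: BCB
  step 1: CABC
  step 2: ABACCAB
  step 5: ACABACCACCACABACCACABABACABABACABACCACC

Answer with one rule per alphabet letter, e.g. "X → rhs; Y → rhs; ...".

A->AC, B->C, C->AB

  step 1 ⇒ step 2: CABC ⇒ AB·AC·C·AB
    A ↦ AC
    B ↦ C
    C ↦ AB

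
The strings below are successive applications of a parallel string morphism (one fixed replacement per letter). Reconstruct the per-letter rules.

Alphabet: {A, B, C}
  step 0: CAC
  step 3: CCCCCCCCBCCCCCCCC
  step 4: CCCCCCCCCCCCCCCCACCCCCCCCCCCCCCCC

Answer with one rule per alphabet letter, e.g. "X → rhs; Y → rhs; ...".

  step 3 ⇒ step 4: CCCCCCCCBCCCCCCCC ⇒ CC·CC·CC·CC·CC·CC·CC·CC·A·CC·CC·CC·CC·CC·CC·CC·CC
    B ↦ A
    C ↦ CC
    A ↦ B  (constrained at step 0)

A->B, B->A, C->CC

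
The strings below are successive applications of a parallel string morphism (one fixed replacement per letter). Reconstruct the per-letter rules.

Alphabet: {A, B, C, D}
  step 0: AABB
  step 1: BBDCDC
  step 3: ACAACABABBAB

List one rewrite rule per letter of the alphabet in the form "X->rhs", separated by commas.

  step 0 ⇒ step 1: AABB ⇒ B·B·DC·DC
    A ↦ B
    B ↦ DC
    C ↦ A  (constrained at step 1)
    D ↦ AC  (constrained at step 1)

A->B, B->DC, C->A, D->AC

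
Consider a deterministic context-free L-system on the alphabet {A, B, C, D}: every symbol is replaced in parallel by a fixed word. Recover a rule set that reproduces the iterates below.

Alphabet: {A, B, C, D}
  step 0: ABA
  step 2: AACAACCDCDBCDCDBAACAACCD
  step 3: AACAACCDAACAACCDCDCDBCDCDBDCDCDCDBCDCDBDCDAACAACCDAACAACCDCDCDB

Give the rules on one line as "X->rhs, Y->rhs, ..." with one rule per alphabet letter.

  step 2 ⇒ step 3: AACAACCDCDBCDCDBAACAACCD ⇒ AAC·AAC·CD·AAC·AAC·CD·CD·CDB·CD·CDB·DCD·CD·CDB·CD·CDB·DCD·AAC·AAC·CD·AAC·AAC·CD·CD·CDB
    A ↦ AAC
    B ↦ DCD
    C ↦ CD
    D ↦ CDB

A->AAC, B->DCD, C->CD, D->CDB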